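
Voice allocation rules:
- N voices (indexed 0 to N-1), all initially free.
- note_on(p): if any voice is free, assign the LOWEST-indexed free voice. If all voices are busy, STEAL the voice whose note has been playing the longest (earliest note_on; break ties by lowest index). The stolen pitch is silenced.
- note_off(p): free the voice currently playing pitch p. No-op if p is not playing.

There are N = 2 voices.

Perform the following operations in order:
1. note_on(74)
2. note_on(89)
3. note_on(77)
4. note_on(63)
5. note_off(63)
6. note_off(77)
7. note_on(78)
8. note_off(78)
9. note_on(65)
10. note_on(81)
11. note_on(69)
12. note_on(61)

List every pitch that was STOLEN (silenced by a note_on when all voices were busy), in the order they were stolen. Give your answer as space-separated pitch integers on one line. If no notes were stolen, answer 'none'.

Op 1: note_on(74): voice 0 is free -> assigned | voices=[74 -]
Op 2: note_on(89): voice 1 is free -> assigned | voices=[74 89]
Op 3: note_on(77): all voices busy, STEAL voice 0 (pitch 74, oldest) -> assign | voices=[77 89]
Op 4: note_on(63): all voices busy, STEAL voice 1 (pitch 89, oldest) -> assign | voices=[77 63]
Op 5: note_off(63): free voice 1 | voices=[77 -]
Op 6: note_off(77): free voice 0 | voices=[- -]
Op 7: note_on(78): voice 0 is free -> assigned | voices=[78 -]
Op 8: note_off(78): free voice 0 | voices=[- -]
Op 9: note_on(65): voice 0 is free -> assigned | voices=[65 -]
Op 10: note_on(81): voice 1 is free -> assigned | voices=[65 81]
Op 11: note_on(69): all voices busy, STEAL voice 0 (pitch 65, oldest) -> assign | voices=[69 81]
Op 12: note_on(61): all voices busy, STEAL voice 1 (pitch 81, oldest) -> assign | voices=[69 61]

Answer: 74 89 65 81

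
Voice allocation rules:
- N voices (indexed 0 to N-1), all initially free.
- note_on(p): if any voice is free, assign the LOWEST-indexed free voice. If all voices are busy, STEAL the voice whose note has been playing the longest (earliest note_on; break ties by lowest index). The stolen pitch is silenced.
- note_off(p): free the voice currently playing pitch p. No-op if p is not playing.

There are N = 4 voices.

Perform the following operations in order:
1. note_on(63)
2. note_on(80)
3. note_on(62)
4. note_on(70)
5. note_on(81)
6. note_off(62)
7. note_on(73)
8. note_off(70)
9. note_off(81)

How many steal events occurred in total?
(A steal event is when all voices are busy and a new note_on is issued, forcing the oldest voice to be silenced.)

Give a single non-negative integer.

Answer: 1

Derivation:
Op 1: note_on(63): voice 0 is free -> assigned | voices=[63 - - -]
Op 2: note_on(80): voice 1 is free -> assigned | voices=[63 80 - -]
Op 3: note_on(62): voice 2 is free -> assigned | voices=[63 80 62 -]
Op 4: note_on(70): voice 3 is free -> assigned | voices=[63 80 62 70]
Op 5: note_on(81): all voices busy, STEAL voice 0 (pitch 63, oldest) -> assign | voices=[81 80 62 70]
Op 6: note_off(62): free voice 2 | voices=[81 80 - 70]
Op 7: note_on(73): voice 2 is free -> assigned | voices=[81 80 73 70]
Op 8: note_off(70): free voice 3 | voices=[81 80 73 -]
Op 9: note_off(81): free voice 0 | voices=[- 80 73 -]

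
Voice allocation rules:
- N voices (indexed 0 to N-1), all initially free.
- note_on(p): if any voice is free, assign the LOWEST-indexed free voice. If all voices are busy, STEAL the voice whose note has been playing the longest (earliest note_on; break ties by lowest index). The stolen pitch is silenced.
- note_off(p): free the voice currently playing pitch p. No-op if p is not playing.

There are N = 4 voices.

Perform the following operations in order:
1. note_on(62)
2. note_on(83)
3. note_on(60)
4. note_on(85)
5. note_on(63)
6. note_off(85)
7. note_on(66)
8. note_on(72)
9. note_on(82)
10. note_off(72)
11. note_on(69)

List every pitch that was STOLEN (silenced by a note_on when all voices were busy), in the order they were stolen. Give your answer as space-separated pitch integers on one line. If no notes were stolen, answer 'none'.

Answer: 62 83 60

Derivation:
Op 1: note_on(62): voice 0 is free -> assigned | voices=[62 - - -]
Op 2: note_on(83): voice 1 is free -> assigned | voices=[62 83 - -]
Op 3: note_on(60): voice 2 is free -> assigned | voices=[62 83 60 -]
Op 4: note_on(85): voice 3 is free -> assigned | voices=[62 83 60 85]
Op 5: note_on(63): all voices busy, STEAL voice 0 (pitch 62, oldest) -> assign | voices=[63 83 60 85]
Op 6: note_off(85): free voice 3 | voices=[63 83 60 -]
Op 7: note_on(66): voice 3 is free -> assigned | voices=[63 83 60 66]
Op 8: note_on(72): all voices busy, STEAL voice 1 (pitch 83, oldest) -> assign | voices=[63 72 60 66]
Op 9: note_on(82): all voices busy, STEAL voice 2 (pitch 60, oldest) -> assign | voices=[63 72 82 66]
Op 10: note_off(72): free voice 1 | voices=[63 - 82 66]
Op 11: note_on(69): voice 1 is free -> assigned | voices=[63 69 82 66]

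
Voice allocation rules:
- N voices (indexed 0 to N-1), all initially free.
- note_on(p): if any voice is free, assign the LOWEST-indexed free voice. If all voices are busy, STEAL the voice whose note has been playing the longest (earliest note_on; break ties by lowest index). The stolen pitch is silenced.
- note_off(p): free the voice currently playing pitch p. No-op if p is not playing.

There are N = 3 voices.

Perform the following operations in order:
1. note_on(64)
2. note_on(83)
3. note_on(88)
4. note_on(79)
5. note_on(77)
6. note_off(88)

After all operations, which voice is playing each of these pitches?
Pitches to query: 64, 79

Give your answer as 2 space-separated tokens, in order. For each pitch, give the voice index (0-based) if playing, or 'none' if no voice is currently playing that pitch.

Answer: none 0

Derivation:
Op 1: note_on(64): voice 0 is free -> assigned | voices=[64 - -]
Op 2: note_on(83): voice 1 is free -> assigned | voices=[64 83 -]
Op 3: note_on(88): voice 2 is free -> assigned | voices=[64 83 88]
Op 4: note_on(79): all voices busy, STEAL voice 0 (pitch 64, oldest) -> assign | voices=[79 83 88]
Op 5: note_on(77): all voices busy, STEAL voice 1 (pitch 83, oldest) -> assign | voices=[79 77 88]
Op 6: note_off(88): free voice 2 | voices=[79 77 -]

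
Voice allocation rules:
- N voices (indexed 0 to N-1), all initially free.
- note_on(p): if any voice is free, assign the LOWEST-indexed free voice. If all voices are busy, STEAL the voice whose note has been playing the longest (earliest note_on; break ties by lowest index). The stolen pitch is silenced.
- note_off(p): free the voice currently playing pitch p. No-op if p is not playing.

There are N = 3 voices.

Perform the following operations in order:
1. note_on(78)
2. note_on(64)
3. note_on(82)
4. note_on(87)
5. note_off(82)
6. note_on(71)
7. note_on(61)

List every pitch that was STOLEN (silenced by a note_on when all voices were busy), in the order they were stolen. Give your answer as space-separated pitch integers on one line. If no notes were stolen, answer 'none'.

Op 1: note_on(78): voice 0 is free -> assigned | voices=[78 - -]
Op 2: note_on(64): voice 1 is free -> assigned | voices=[78 64 -]
Op 3: note_on(82): voice 2 is free -> assigned | voices=[78 64 82]
Op 4: note_on(87): all voices busy, STEAL voice 0 (pitch 78, oldest) -> assign | voices=[87 64 82]
Op 5: note_off(82): free voice 2 | voices=[87 64 -]
Op 6: note_on(71): voice 2 is free -> assigned | voices=[87 64 71]
Op 7: note_on(61): all voices busy, STEAL voice 1 (pitch 64, oldest) -> assign | voices=[87 61 71]

Answer: 78 64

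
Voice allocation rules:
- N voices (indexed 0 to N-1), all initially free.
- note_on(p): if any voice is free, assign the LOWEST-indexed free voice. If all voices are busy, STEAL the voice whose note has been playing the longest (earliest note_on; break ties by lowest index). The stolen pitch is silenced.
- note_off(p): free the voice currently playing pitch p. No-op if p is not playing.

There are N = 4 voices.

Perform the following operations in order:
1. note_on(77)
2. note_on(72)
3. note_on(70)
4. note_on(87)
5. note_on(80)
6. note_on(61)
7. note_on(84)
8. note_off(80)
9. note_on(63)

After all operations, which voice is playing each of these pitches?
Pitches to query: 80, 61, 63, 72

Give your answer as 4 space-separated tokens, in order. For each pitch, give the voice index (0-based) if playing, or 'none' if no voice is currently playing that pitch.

Op 1: note_on(77): voice 0 is free -> assigned | voices=[77 - - -]
Op 2: note_on(72): voice 1 is free -> assigned | voices=[77 72 - -]
Op 3: note_on(70): voice 2 is free -> assigned | voices=[77 72 70 -]
Op 4: note_on(87): voice 3 is free -> assigned | voices=[77 72 70 87]
Op 5: note_on(80): all voices busy, STEAL voice 0 (pitch 77, oldest) -> assign | voices=[80 72 70 87]
Op 6: note_on(61): all voices busy, STEAL voice 1 (pitch 72, oldest) -> assign | voices=[80 61 70 87]
Op 7: note_on(84): all voices busy, STEAL voice 2 (pitch 70, oldest) -> assign | voices=[80 61 84 87]
Op 8: note_off(80): free voice 0 | voices=[- 61 84 87]
Op 9: note_on(63): voice 0 is free -> assigned | voices=[63 61 84 87]

Answer: none 1 0 none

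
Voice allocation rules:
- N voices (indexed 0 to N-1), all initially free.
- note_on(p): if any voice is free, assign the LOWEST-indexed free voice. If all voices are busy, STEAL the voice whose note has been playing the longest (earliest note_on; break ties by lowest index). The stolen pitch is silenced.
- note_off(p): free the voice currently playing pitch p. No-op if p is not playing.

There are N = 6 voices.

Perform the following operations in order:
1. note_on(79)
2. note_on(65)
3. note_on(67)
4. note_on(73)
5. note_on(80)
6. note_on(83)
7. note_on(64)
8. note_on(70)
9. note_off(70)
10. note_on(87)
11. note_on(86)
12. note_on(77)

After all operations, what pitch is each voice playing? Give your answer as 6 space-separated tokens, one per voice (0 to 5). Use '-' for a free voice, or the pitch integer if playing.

Op 1: note_on(79): voice 0 is free -> assigned | voices=[79 - - - - -]
Op 2: note_on(65): voice 1 is free -> assigned | voices=[79 65 - - - -]
Op 3: note_on(67): voice 2 is free -> assigned | voices=[79 65 67 - - -]
Op 4: note_on(73): voice 3 is free -> assigned | voices=[79 65 67 73 - -]
Op 5: note_on(80): voice 4 is free -> assigned | voices=[79 65 67 73 80 -]
Op 6: note_on(83): voice 5 is free -> assigned | voices=[79 65 67 73 80 83]
Op 7: note_on(64): all voices busy, STEAL voice 0 (pitch 79, oldest) -> assign | voices=[64 65 67 73 80 83]
Op 8: note_on(70): all voices busy, STEAL voice 1 (pitch 65, oldest) -> assign | voices=[64 70 67 73 80 83]
Op 9: note_off(70): free voice 1 | voices=[64 - 67 73 80 83]
Op 10: note_on(87): voice 1 is free -> assigned | voices=[64 87 67 73 80 83]
Op 11: note_on(86): all voices busy, STEAL voice 2 (pitch 67, oldest) -> assign | voices=[64 87 86 73 80 83]
Op 12: note_on(77): all voices busy, STEAL voice 3 (pitch 73, oldest) -> assign | voices=[64 87 86 77 80 83]

Answer: 64 87 86 77 80 83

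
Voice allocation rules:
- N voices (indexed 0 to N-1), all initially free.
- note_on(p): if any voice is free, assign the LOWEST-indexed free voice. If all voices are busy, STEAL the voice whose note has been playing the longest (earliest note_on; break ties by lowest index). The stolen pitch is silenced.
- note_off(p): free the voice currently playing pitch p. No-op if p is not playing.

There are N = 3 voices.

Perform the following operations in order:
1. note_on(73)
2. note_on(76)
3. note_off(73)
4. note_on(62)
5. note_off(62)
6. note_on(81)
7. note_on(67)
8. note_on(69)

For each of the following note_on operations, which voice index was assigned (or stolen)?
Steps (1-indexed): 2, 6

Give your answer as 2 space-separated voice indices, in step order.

Op 1: note_on(73): voice 0 is free -> assigned | voices=[73 - -]
Op 2: note_on(76): voice 1 is free -> assigned | voices=[73 76 -]
Op 3: note_off(73): free voice 0 | voices=[- 76 -]
Op 4: note_on(62): voice 0 is free -> assigned | voices=[62 76 -]
Op 5: note_off(62): free voice 0 | voices=[- 76 -]
Op 6: note_on(81): voice 0 is free -> assigned | voices=[81 76 -]
Op 7: note_on(67): voice 2 is free -> assigned | voices=[81 76 67]
Op 8: note_on(69): all voices busy, STEAL voice 1 (pitch 76, oldest) -> assign | voices=[81 69 67]

Answer: 1 0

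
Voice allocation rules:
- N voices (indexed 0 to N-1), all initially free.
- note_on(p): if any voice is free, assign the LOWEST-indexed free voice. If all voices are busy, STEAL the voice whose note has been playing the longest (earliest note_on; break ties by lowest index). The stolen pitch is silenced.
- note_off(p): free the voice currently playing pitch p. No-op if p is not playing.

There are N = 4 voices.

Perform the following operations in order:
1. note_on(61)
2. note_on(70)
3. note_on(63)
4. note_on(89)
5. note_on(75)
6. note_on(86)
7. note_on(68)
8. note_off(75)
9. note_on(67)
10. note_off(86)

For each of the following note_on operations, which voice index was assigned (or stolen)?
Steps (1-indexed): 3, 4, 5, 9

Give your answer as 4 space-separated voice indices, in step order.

Answer: 2 3 0 0

Derivation:
Op 1: note_on(61): voice 0 is free -> assigned | voices=[61 - - -]
Op 2: note_on(70): voice 1 is free -> assigned | voices=[61 70 - -]
Op 3: note_on(63): voice 2 is free -> assigned | voices=[61 70 63 -]
Op 4: note_on(89): voice 3 is free -> assigned | voices=[61 70 63 89]
Op 5: note_on(75): all voices busy, STEAL voice 0 (pitch 61, oldest) -> assign | voices=[75 70 63 89]
Op 6: note_on(86): all voices busy, STEAL voice 1 (pitch 70, oldest) -> assign | voices=[75 86 63 89]
Op 7: note_on(68): all voices busy, STEAL voice 2 (pitch 63, oldest) -> assign | voices=[75 86 68 89]
Op 8: note_off(75): free voice 0 | voices=[- 86 68 89]
Op 9: note_on(67): voice 0 is free -> assigned | voices=[67 86 68 89]
Op 10: note_off(86): free voice 1 | voices=[67 - 68 89]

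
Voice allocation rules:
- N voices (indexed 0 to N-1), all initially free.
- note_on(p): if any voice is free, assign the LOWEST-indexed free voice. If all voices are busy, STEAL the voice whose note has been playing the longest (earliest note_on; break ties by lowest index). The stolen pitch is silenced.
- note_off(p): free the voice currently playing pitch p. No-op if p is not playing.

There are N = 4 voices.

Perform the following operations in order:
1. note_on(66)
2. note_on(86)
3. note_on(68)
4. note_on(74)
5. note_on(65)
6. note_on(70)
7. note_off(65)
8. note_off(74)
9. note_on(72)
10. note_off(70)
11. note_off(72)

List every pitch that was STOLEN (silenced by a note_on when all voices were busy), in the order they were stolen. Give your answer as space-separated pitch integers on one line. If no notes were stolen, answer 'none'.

Answer: 66 86

Derivation:
Op 1: note_on(66): voice 0 is free -> assigned | voices=[66 - - -]
Op 2: note_on(86): voice 1 is free -> assigned | voices=[66 86 - -]
Op 3: note_on(68): voice 2 is free -> assigned | voices=[66 86 68 -]
Op 4: note_on(74): voice 3 is free -> assigned | voices=[66 86 68 74]
Op 5: note_on(65): all voices busy, STEAL voice 0 (pitch 66, oldest) -> assign | voices=[65 86 68 74]
Op 6: note_on(70): all voices busy, STEAL voice 1 (pitch 86, oldest) -> assign | voices=[65 70 68 74]
Op 7: note_off(65): free voice 0 | voices=[- 70 68 74]
Op 8: note_off(74): free voice 3 | voices=[- 70 68 -]
Op 9: note_on(72): voice 0 is free -> assigned | voices=[72 70 68 -]
Op 10: note_off(70): free voice 1 | voices=[72 - 68 -]
Op 11: note_off(72): free voice 0 | voices=[- - 68 -]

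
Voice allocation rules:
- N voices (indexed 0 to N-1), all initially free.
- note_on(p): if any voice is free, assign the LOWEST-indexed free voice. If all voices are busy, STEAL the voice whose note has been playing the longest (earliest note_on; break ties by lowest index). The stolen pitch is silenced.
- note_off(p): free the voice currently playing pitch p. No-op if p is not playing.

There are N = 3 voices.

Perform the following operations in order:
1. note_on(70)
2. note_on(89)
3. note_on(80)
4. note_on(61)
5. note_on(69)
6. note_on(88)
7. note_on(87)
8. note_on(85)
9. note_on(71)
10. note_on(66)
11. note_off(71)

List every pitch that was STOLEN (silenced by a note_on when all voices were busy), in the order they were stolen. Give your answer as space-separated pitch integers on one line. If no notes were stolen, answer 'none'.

Answer: 70 89 80 61 69 88 87

Derivation:
Op 1: note_on(70): voice 0 is free -> assigned | voices=[70 - -]
Op 2: note_on(89): voice 1 is free -> assigned | voices=[70 89 -]
Op 3: note_on(80): voice 2 is free -> assigned | voices=[70 89 80]
Op 4: note_on(61): all voices busy, STEAL voice 0 (pitch 70, oldest) -> assign | voices=[61 89 80]
Op 5: note_on(69): all voices busy, STEAL voice 1 (pitch 89, oldest) -> assign | voices=[61 69 80]
Op 6: note_on(88): all voices busy, STEAL voice 2 (pitch 80, oldest) -> assign | voices=[61 69 88]
Op 7: note_on(87): all voices busy, STEAL voice 0 (pitch 61, oldest) -> assign | voices=[87 69 88]
Op 8: note_on(85): all voices busy, STEAL voice 1 (pitch 69, oldest) -> assign | voices=[87 85 88]
Op 9: note_on(71): all voices busy, STEAL voice 2 (pitch 88, oldest) -> assign | voices=[87 85 71]
Op 10: note_on(66): all voices busy, STEAL voice 0 (pitch 87, oldest) -> assign | voices=[66 85 71]
Op 11: note_off(71): free voice 2 | voices=[66 85 -]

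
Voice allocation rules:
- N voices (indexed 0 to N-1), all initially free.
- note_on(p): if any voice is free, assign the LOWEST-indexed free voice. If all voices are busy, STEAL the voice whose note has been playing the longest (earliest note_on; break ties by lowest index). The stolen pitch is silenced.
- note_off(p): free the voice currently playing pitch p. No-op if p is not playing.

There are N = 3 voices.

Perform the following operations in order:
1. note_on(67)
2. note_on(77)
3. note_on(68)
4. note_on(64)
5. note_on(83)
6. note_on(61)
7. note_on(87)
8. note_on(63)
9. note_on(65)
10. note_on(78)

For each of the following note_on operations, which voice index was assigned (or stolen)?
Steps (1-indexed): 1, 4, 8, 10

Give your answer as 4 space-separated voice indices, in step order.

Answer: 0 0 1 0

Derivation:
Op 1: note_on(67): voice 0 is free -> assigned | voices=[67 - -]
Op 2: note_on(77): voice 1 is free -> assigned | voices=[67 77 -]
Op 3: note_on(68): voice 2 is free -> assigned | voices=[67 77 68]
Op 4: note_on(64): all voices busy, STEAL voice 0 (pitch 67, oldest) -> assign | voices=[64 77 68]
Op 5: note_on(83): all voices busy, STEAL voice 1 (pitch 77, oldest) -> assign | voices=[64 83 68]
Op 6: note_on(61): all voices busy, STEAL voice 2 (pitch 68, oldest) -> assign | voices=[64 83 61]
Op 7: note_on(87): all voices busy, STEAL voice 0 (pitch 64, oldest) -> assign | voices=[87 83 61]
Op 8: note_on(63): all voices busy, STEAL voice 1 (pitch 83, oldest) -> assign | voices=[87 63 61]
Op 9: note_on(65): all voices busy, STEAL voice 2 (pitch 61, oldest) -> assign | voices=[87 63 65]
Op 10: note_on(78): all voices busy, STEAL voice 0 (pitch 87, oldest) -> assign | voices=[78 63 65]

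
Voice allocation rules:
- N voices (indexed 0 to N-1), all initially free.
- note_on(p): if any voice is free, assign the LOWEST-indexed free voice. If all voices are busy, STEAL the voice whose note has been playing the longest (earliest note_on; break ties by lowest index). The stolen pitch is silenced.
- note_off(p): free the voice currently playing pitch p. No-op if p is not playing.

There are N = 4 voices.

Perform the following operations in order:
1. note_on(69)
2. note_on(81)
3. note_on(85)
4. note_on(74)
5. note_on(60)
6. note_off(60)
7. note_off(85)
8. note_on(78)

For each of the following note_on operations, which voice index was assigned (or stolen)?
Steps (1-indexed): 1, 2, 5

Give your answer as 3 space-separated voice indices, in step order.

Answer: 0 1 0

Derivation:
Op 1: note_on(69): voice 0 is free -> assigned | voices=[69 - - -]
Op 2: note_on(81): voice 1 is free -> assigned | voices=[69 81 - -]
Op 3: note_on(85): voice 2 is free -> assigned | voices=[69 81 85 -]
Op 4: note_on(74): voice 3 is free -> assigned | voices=[69 81 85 74]
Op 5: note_on(60): all voices busy, STEAL voice 0 (pitch 69, oldest) -> assign | voices=[60 81 85 74]
Op 6: note_off(60): free voice 0 | voices=[- 81 85 74]
Op 7: note_off(85): free voice 2 | voices=[- 81 - 74]
Op 8: note_on(78): voice 0 is free -> assigned | voices=[78 81 - 74]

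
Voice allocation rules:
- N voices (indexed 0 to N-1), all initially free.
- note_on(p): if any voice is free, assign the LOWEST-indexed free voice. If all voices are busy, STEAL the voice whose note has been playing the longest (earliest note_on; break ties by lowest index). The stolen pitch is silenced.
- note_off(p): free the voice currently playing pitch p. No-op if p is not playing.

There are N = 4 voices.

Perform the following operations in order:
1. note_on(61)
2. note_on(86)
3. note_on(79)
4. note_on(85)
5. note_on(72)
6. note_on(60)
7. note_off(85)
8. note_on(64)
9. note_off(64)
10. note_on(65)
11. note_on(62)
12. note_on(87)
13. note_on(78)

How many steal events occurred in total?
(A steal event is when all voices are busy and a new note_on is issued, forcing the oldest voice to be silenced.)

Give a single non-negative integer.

Op 1: note_on(61): voice 0 is free -> assigned | voices=[61 - - -]
Op 2: note_on(86): voice 1 is free -> assigned | voices=[61 86 - -]
Op 3: note_on(79): voice 2 is free -> assigned | voices=[61 86 79 -]
Op 4: note_on(85): voice 3 is free -> assigned | voices=[61 86 79 85]
Op 5: note_on(72): all voices busy, STEAL voice 0 (pitch 61, oldest) -> assign | voices=[72 86 79 85]
Op 6: note_on(60): all voices busy, STEAL voice 1 (pitch 86, oldest) -> assign | voices=[72 60 79 85]
Op 7: note_off(85): free voice 3 | voices=[72 60 79 -]
Op 8: note_on(64): voice 3 is free -> assigned | voices=[72 60 79 64]
Op 9: note_off(64): free voice 3 | voices=[72 60 79 -]
Op 10: note_on(65): voice 3 is free -> assigned | voices=[72 60 79 65]
Op 11: note_on(62): all voices busy, STEAL voice 2 (pitch 79, oldest) -> assign | voices=[72 60 62 65]
Op 12: note_on(87): all voices busy, STEAL voice 0 (pitch 72, oldest) -> assign | voices=[87 60 62 65]
Op 13: note_on(78): all voices busy, STEAL voice 1 (pitch 60, oldest) -> assign | voices=[87 78 62 65]

Answer: 5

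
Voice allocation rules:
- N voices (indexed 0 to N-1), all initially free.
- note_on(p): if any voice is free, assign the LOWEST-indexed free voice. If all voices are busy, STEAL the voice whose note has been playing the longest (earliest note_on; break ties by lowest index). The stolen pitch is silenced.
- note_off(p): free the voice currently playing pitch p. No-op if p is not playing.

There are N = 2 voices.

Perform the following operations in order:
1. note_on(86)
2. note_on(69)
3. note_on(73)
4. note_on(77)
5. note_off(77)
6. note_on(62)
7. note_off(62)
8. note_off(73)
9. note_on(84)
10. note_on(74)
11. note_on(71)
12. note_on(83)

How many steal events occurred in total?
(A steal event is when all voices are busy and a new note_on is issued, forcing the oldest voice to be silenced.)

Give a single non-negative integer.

Op 1: note_on(86): voice 0 is free -> assigned | voices=[86 -]
Op 2: note_on(69): voice 1 is free -> assigned | voices=[86 69]
Op 3: note_on(73): all voices busy, STEAL voice 0 (pitch 86, oldest) -> assign | voices=[73 69]
Op 4: note_on(77): all voices busy, STEAL voice 1 (pitch 69, oldest) -> assign | voices=[73 77]
Op 5: note_off(77): free voice 1 | voices=[73 -]
Op 6: note_on(62): voice 1 is free -> assigned | voices=[73 62]
Op 7: note_off(62): free voice 1 | voices=[73 -]
Op 8: note_off(73): free voice 0 | voices=[- -]
Op 9: note_on(84): voice 0 is free -> assigned | voices=[84 -]
Op 10: note_on(74): voice 1 is free -> assigned | voices=[84 74]
Op 11: note_on(71): all voices busy, STEAL voice 0 (pitch 84, oldest) -> assign | voices=[71 74]
Op 12: note_on(83): all voices busy, STEAL voice 1 (pitch 74, oldest) -> assign | voices=[71 83]

Answer: 4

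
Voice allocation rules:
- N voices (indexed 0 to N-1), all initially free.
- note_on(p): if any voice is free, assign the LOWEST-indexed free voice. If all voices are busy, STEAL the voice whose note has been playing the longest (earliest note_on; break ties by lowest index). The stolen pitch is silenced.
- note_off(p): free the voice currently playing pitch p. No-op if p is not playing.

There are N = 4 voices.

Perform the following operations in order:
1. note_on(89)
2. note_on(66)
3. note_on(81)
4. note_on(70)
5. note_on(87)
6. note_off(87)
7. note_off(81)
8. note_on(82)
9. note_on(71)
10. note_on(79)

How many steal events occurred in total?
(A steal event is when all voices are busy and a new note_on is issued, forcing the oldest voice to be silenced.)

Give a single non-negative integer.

Answer: 2

Derivation:
Op 1: note_on(89): voice 0 is free -> assigned | voices=[89 - - -]
Op 2: note_on(66): voice 1 is free -> assigned | voices=[89 66 - -]
Op 3: note_on(81): voice 2 is free -> assigned | voices=[89 66 81 -]
Op 4: note_on(70): voice 3 is free -> assigned | voices=[89 66 81 70]
Op 5: note_on(87): all voices busy, STEAL voice 0 (pitch 89, oldest) -> assign | voices=[87 66 81 70]
Op 6: note_off(87): free voice 0 | voices=[- 66 81 70]
Op 7: note_off(81): free voice 2 | voices=[- 66 - 70]
Op 8: note_on(82): voice 0 is free -> assigned | voices=[82 66 - 70]
Op 9: note_on(71): voice 2 is free -> assigned | voices=[82 66 71 70]
Op 10: note_on(79): all voices busy, STEAL voice 1 (pitch 66, oldest) -> assign | voices=[82 79 71 70]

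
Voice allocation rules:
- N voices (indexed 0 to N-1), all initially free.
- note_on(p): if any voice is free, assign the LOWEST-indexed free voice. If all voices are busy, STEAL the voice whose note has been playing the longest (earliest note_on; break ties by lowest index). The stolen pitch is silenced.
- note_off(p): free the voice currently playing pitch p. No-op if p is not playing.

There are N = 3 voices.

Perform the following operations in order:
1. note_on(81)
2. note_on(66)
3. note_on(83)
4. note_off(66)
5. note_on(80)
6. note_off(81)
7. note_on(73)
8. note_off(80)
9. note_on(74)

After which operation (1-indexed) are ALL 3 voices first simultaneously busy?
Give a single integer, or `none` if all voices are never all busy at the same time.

Op 1: note_on(81): voice 0 is free -> assigned | voices=[81 - -]
Op 2: note_on(66): voice 1 is free -> assigned | voices=[81 66 -]
Op 3: note_on(83): voice 2 is free -> assigned | voices=[81 66 83]
Op 4: note_off(66): free voice 1 | voices=[81 - 83]
Op 5: note_on(80): voice 1 is free -> assigned | voices=[81 80 83]
Op 6: note_off(81): free voice 0 | voices=[- 80 83]
Op 7: note_on(73): voice 0 is free -> assigned | voices=[73 80 83]
Op 8: note_off(80): free voice 1 | voices=[73 - 83]
Op 9: note_on(74): voice 1 is free -> assigned | voices=[73 74 83]

Answer: 3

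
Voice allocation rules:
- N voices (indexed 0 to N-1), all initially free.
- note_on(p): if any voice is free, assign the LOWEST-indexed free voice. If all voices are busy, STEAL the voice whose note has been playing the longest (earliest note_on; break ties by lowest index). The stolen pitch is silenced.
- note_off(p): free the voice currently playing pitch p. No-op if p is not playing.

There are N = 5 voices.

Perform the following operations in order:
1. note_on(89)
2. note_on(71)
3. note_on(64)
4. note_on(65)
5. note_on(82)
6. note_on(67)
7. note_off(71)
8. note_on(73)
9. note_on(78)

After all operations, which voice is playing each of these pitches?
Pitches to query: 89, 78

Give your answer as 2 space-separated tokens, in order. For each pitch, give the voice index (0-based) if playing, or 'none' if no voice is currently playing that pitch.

Answer: none 2

Derivation:
Op 1: note_on(89): voice 0 is free -> assigned | voices=[89 - - - -]
Op 2: note_on(71): voice 1 is free -> assigned | voices=[89 71 - - -]
Op 3: note_on(64): voice 2 is free -> assigned | voices=[89 71 64 - -]
Op 4: note_on(65): voice 3 is free -> assigned | voices=[89 71 64 65 -]
Op 5: note_on(82): voice 4 is free -> assigned | voices=[89 71 64 65 82]
Op 6: note_on(67): all voices busy, STEAL voice 0 (pitch 89, oldest) -> assign | voices=[67 71 64 65 82]
Op 7: note_off(71): free voice 1 | voices=[67 - 64 65 82]
Op 8: note_on(73): voice 1 is free -> assigned | voices=[67 73 64 65 82]
Op 9: note_on(78): all voices busy, STEAL voice 2 (pitch 64, oldest) -> assign | voices=[67 73 78 65 82]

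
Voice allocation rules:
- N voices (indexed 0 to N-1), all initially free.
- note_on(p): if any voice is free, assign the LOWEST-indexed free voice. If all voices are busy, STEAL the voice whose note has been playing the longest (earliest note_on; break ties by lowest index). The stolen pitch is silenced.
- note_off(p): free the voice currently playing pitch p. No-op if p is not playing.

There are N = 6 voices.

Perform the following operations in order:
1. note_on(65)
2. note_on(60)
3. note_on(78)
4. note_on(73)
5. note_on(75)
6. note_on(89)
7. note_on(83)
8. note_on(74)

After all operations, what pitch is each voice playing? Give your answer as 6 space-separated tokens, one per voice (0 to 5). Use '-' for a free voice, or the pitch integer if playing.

Answer: 83 74 78 73 75 89

Derivation:
Op 1: note_on(65): voice 0 is free -> assigned | voices=[65 - - - - -]
Op 2: note_on(60): voice 1 is free -> assigned | voices=[65 60 - - - -]
Op 3: note_on(78): voice 2 is free -> assigned | voices=[65 60 78 - - -]
Op 4: note_on(73): voice 3 is free -> assigned | voices=[65 60 78 73 - -]
Op 5: note_on(75): voice 4 is free -> assigned | voices=[65 60 78 73 75 -]
Op 6: note_on(89): voice 5 is free -> assigned | voices=[65 60 78 73 75 89]
Op 7: note_on(83): all voices busy, STEAL voice 0 (pitch 65, oldest) -> assign | voices=[83 60 78 73 75 89]
Op 8: note_on(74): all voices busy, STEAL voice 1 (pitch 60, oldest) -> assign | voices=[83 74 78 73 75 89]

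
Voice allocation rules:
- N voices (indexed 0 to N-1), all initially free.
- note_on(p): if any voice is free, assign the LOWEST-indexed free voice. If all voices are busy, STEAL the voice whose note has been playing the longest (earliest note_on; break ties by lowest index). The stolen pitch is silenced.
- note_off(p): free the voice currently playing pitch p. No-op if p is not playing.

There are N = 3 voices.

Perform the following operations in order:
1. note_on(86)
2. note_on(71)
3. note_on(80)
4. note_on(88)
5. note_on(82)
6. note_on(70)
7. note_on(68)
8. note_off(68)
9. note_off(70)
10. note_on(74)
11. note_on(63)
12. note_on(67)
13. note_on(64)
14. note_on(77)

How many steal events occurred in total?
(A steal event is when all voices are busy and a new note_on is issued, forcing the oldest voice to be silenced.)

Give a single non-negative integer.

Op 1: note_on(86): voice 0 is free -> assigned | voices=[86 - -]
Op 2: note_on(71): voice 1 is free -> assigned | voices=[86 71 -]
Op 3: note_on(80): voice 2 is free -> assigned | voices=[86 71 80]
Op 4: note_on(88): all voices busy, STEAL voice 0 (pitch 86, oldest) -> assign | voices=[88 71 80]
Op 5: note_on(82): all voices busy, STEAL voice 1 (pitch 71, oldest) -> assign | voices=[88 82 80]
Op 6: note_on(70): all voices busy, STEAL voice 2 (pitch 80, oldest) -> assign | voices=[88 82 70]
Op 7: note_on(68): all voices busy, STEAL voice 0 (pitch 88, oldest) -> assign | voices=[68 82 70]
Op 8: note_off(68): free voice 0 | voices=[- 82 70]
Op 9: note_off(70): free voice 2 | voices=[- 82 -]
Op 10: note_on(74): voice 0 is free -> assigned | voices=[74 82 -]
Op 11: note_on(63): voice 2 is free -> assigned | voices=[74 82 63]
Op 12: note_on(67): all voices busy, STEAL voice 1 (pitch 82, oldest) -> assign | voices=[74 67 63]
Op 13: note_on(64): all voices busy, STEAL voice 0 (pitch 74, oldest) -> assign | voices=[64 67 63]
Op 14: note_on(77): all voices busy, STEAL voice 2 (pitch 63, oldest) -> assign | voices=[64 67 77]

Answer: 7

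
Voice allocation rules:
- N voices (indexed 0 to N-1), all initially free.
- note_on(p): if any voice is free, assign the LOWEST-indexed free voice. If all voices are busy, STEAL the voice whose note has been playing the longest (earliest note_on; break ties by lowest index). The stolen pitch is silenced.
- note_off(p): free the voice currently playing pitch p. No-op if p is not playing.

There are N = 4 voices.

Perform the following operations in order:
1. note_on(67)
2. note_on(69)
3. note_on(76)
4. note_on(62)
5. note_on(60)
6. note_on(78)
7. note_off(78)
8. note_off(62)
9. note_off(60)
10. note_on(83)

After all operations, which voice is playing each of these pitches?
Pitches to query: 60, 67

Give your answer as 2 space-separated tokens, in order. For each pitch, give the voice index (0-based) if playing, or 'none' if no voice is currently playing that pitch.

Answer: none none

Derivation:
Op 1: note_on(67): voice 0 is free -> assigned | voices=[67 - - -]
Op 2: note_on(69): voice 1 is free -> assigned | voices=[67 69 - -]
Op 3: note_on(76): voice 2 is free -> assigned | voices=[67 69 76 -]
Op 4: note_on(62): voice 3 is free -> assigned | voices=[67 69 76 62]
Op 5: note_on(60): all voices busy, STEAL voice 0 (pitch 67, oldest) -> assign | voices=[60 69 76 62]
Op 6: note_on(78): all voices busy, STEAL voice 1 (pitch 69, oldest) -> assign | voices=[60 78 76 62]
Op 7: note_off(78): free voice 1 | voices=[60 - 76 62]
Op 8: note_off(62): free voice 3 | voices=[60 - 76 -]
Op 9: note_off(60): free voice 0 | voices=[- - 76 -]
Op 10: note_on(83): voice 0 is free -> assigned | voices=[83 - 76 -]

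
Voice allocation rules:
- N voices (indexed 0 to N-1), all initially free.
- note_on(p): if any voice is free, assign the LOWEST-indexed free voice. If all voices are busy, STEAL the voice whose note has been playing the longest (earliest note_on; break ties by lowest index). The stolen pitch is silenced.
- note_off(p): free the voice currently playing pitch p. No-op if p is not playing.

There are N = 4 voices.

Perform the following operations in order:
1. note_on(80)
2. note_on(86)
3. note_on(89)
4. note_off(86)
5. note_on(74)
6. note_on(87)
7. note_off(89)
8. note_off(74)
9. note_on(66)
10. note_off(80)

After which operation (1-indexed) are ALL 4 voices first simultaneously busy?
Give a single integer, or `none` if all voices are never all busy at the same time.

Answer: 6

Derivation:
Op 1: note_on(80): voice 0 is free -> assigned | voices=[80 - - -]
Op 2: note_on(86): voice 1 is free -> assigned | voices=[80 86 - -]
Op 3: note_on(89): voice 2 is free -> assigned | voices=[80 86 89 -]
Op 4: note_off(86): free voice 1 | voices=[80 - 89 -]
Op 5: note_on(74): voice 1 is free -> assigned | voices=[80 74 89 -]
Op 6: note_on(87): voice 3 is free -> assigned | voices=[80 74 89 87]
Op 7: note_off(89): free voice 2 | voices=[80 74 - 87]
Op 8: note_off(74): free voice 1 | voices=[80 - - 87]
Op 9: note_on(66): voice 1 is free -> assigned | voices=[80 66 - 87]
Op 10: note_off(80): free voice 0 | voices=[- 66 - 87]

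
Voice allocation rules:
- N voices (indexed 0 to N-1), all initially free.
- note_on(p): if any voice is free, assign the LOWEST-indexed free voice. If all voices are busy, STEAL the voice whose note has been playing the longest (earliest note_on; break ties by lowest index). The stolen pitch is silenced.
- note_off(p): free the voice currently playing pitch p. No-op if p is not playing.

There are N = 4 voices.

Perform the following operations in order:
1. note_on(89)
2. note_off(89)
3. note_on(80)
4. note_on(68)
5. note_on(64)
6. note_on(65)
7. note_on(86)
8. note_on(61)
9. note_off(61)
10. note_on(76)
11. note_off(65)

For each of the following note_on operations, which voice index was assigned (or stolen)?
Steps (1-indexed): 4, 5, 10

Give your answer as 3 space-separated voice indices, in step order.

Answer: 1 2 1

Derivation:
Op 1: note_on(89): voice 0 is free -> assigned | voices=[89 - - -]
Op 2: note_off(89): free voice 0 | voices=[- - - -]
Op 3: note_on(80): voice 0 is free -> assigned | voices=[80 - - -]
Op 4: note_on(68): voice 1 is free -> assigned | voices=[80 68 - -]
Op 5: note_on(64): voice 2 is free -> assigned | voices=[80 68 64 -]
Op 6: note_on(65): voice 3 is free -> assigned | voices=[80 68 64 65]
Op 7: note_on(86): all voices busy, STEAL voice 0 (pitch 80, oldest) -> assign | voices=[86 68 64 65]
Op 8: note_on(61): all voices busy, STEAL voice 1 (pitch 68, oldest) -> assign | voices=[86 61 64 65]
Op 9: note_off(61): free voice 1 | voices=[86 - 64 65]
Op 10: note_on(76): voice 1 is free -> assigned | voices=[86 76 64 65]
Op 11: note_off(65): free voice 3 | voices=[86 76 64 -]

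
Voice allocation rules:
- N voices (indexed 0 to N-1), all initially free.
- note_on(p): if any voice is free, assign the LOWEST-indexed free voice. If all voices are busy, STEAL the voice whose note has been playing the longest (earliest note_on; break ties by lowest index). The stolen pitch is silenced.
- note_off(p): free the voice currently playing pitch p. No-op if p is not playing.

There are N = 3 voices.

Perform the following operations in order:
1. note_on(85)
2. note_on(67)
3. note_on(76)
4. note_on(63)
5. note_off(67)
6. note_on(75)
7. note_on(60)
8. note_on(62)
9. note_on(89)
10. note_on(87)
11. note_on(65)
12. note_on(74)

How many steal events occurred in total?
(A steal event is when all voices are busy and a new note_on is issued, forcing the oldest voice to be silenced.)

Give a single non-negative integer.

Answer: 7

Derivation:
Op 1: note_on(85): voice 0 is free -> assigned | voices=[85 - -]
Op 2: note_on(67): voice 1 is free -> assigned | voices=[85 67 -]
Op 3: note_on(76): voice 2 is free -> assigned | voices=[85 67 76]
Op 4: note_on(63): all voices busy, STEAL voice 0 (pitch 85, oldest) -> assign | voices=[63 67 76]
Op 5: note_off(67): free voice 1 | voices=[63 - 76]
Op 6: note_on(75): voice 1 is free -> assigned | voices=[63 75 76]
Op 7: note_on(60): all voices busy, STEAL voice 2 (pitch 76, oldest) -> assign | voices=[63 75 60]
Op 8: note_on(62): all voices busy, STEAL voice 0 (pitch 63, oldest) -> assign | voices=[62 75 60]
Op 9: note_on(89): all voices busy, STEAL voice 1 (pitch 75, oldest) -> assign | voices=[62 89 60]
Op 10: note_on(87): all voices busy, STEAL voice 2 (pitch 60, oldest) -> assign | voices=[62 89 87]
Op 11: note_on(65): all voices busy, STEAL voice 0 (pitch 62, oldest) -> assign | voices=[65 89 87]
Op 12: note_on(74): all voices busy, STEAL voice 1 (pitch 89, oldest) -> assign | voices=[65 74 87]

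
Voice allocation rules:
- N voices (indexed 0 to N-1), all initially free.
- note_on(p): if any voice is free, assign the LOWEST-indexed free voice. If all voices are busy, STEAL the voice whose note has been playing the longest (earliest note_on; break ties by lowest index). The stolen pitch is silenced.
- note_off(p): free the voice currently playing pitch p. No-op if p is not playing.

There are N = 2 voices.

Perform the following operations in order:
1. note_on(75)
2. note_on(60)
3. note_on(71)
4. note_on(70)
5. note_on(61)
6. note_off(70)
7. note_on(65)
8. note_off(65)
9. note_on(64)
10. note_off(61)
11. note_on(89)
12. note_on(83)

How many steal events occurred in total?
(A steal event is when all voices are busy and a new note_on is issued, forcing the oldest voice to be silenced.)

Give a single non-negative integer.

Answer: 4

Derivation:
Op 1: note_on(75): voice 0 is free -> assigned | voices=[75 -]
Op 2: note_on(60): voice 1 is free -> assigned | voices=[75 60]
Op 3: note_on(71): all voices busy, STEAL voice 0 (pitch 75, oldest) -> assign | voices=[71 60]
Op 4: note_on(70): all voices busy, STEAL voice 1 (pitch 60, oldest) -> assign | voices=[71 70]
Op 5: note_on(61): all voices busy, STEAL voice 0 (pitch 71, oldest) -> assign | voices=[61 70]
Op 6: note_off(70): free voice 1 | voices=[61 -]
Op 7: note_on(65): voice 1 is free -> assigned | voices=[61 65]
Op 8: note_off(65): free voice 1 | voices=[61 -]
Op 9: note_on(64): voice 1 is free -> assigned | voices=[61 64]
Op 10: note_off(61): free voice 0 | voices=[- 64]
Op 11: note_on(89): voice 0 is free -> assigned | voices=[89 64]
Op 12: note_on(83): all voices busy, STEAL voice 1 (pitch 64, oldest) -> assign | voices=[89 83]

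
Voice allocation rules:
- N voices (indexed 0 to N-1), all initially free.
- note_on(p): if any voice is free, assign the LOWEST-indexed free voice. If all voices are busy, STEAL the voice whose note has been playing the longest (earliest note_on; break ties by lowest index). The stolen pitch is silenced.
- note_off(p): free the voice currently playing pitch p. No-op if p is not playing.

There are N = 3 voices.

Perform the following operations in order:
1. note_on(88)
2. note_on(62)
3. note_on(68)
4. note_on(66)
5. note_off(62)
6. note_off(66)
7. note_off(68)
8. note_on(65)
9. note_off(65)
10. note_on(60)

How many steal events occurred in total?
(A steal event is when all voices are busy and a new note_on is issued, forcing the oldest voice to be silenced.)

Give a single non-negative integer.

Op 1: note_on(88): voice 0 is free -> assigned | voices=[88 - -]
Op 2: note_on(62): voice 1 is free -> assigned | voices=[88 62 -]
Op 3: note_on(68): voice 2 is free -> assigned | voices=[88 62 68]
Op 4: note_on(66): all voices busy, STEAL voice 0 (pitch 88, oldest) -> assign | voices=[66 62 68]
Op 5: note_off(62): free voice 1 | voices=[66 - 68]
Op 6: note_off(66): free voice 0 | voices=[- - 68]
Op 7: note_off(68): free voice 2 | voices=[- - -]
Op 8: note_on(65): voice 0 is free -> assigned | voices=[65 - -]
Op 9: note_off(65): free voice 0 | voices=[- - -]
Op 10: note_on(60): voice 0 is free -> assigned | voices=[60 - -]

Answer: 1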